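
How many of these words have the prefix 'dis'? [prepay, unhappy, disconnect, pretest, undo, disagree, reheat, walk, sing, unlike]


Checking each word for prefix 'dis':
  'prepay' -> no (count: 0)
  'unhappy' -> no (count: 0)
  'disconnect' -> YES, starts with 'dis' (count: 1)
  'pretest' -> no (count: 1)
  'undo' -> no (count: 1)
  'disagree' -> YES, starts with 'dis' (count: 2)
  'reheat' -> no (count: 2)
  'walk' -> no (count: 2)
  'sing' -> no (count: 2)
  'unlike' -> no (count: 2)
Total with prefix 'dis': 2

2


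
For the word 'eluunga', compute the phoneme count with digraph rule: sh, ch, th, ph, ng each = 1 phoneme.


Parsing 'eluunga' greedily, digraphs first:
  'e' -> vowel phoneme (phonemes so far: 1)
  'l' -> consonant phoneme (phonemes so far: 2)
  'u' -> vowel phoneme (phonemes so far: 3)
  'u' -> vowel phoneme (phonemes so far: 4)
  'ng' -> digraph (1 consonant phoneme) (phonemes so far: 5)
  'a' -> vowel phoneme (phonemes so far: 6)
Total phonemes: 6

6


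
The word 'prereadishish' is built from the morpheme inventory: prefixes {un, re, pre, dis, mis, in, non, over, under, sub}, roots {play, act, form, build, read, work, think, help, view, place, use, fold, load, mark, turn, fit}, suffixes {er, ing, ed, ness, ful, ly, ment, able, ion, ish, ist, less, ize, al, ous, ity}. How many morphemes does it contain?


Segmenting 'prereadishish' against the inventory:
  'pre' -> prefix (morpheme 1)
  'read' -> root (morpheme 2)
  'ish' -> suffix (morpheme 3)
  'ish' -> suffix (morpheme 4)
Total morphemes: 4

4


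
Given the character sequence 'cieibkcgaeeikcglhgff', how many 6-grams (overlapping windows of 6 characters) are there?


String 'cieibkcgaeeikcglhgff' has length L = 20.
Number of overlapping n-grams = L - n + 1
Substituting: 20 - 6 + 1 = 15

15


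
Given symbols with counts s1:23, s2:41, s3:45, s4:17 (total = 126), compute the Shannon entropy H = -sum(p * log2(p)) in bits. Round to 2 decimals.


Computing entropy H = -sum(p_i * log2(p_i)):
  s1: p = 23/126 = 0.1825, -p*log2(p) = 0.4479
  s2: p = 41/126 = 0.3254, -p*log2(p) = 0.5271
  s3: p = 45/126 = 0.3571, -p*log2(p) = 0.5305
  s4: p = 17/126 = 0.1349, -p*log2(p) = 0.3899
H = sum of terms = 1.8954
Rounded to 2 decimals: 1.90

1.90


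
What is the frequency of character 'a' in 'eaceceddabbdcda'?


Scanning 'eaceceddabbdcda' for 'a':
  Position 1: 'a' -> MATCH (count: 1)
  Position 8: 'a' -> MATCH (count: 2)
  Position 14: 'a' -> MATCH (count: 3)
Total occurrences of 'a': 3

3


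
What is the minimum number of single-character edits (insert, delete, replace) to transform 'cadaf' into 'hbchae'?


Building DP table for s1='cadaf' (len 5) and s2='hbchae' (len 6):
       h  b  c  h  a  e
    0  1  2  3  4  5  6
  c 1  1  2  2  3  4  5
  a 2  2  2  3  3  3  4
  d 3  3  3  3  4  4  4
  a 4  4  4  4  4  4  5
  f 5  5  5  5  5  5  5
Edit distance = dp[5][6] = 5

5


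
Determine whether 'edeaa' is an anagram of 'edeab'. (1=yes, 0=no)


Sort characters of 'edeaa': 'aadee'
Sort characters of 'edeab': 'abdee'
Sorted forms differ -> they are NOT anagrams
Result: 0

0


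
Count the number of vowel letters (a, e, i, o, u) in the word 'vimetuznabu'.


Scanning each character of 'vimetuznabu':
  Position 1: 'v' -> consonant (running count: 0)
  Position 2: 'i' -> vowel (running count: 1)
  Position 3: 'm' -> consonant (running count: 1)
  Position 4: 'e' -> vowel (running count: 2)
  Position 5: 't' -> consonant (running count: 2)
  Position 6: 'u' -> vowel (running count: 3)
  Position 7: 'z' -> consonant (running count: 3)
  Position 8: 'n' -> consonant (running count: 3)
  Position 9: 'a' -> vowel (running count: 4)
  Position 10: 'b' -> consonant (running count: 4)
  Position 11: 'u' -> vowel (running count: 5)
Total vowels: 5

5


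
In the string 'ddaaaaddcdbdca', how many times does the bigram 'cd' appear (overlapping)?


Scanning 'ddaaaaddcdbdca' for bigram 'cd':
  Position 0: 'dd' -> no
  Position 1: 'da' -> no
  Position 2: 'aa' -> no
  Position 3: 'aa' -> no
  Position 4: 'aa' -> no
  Position 5: 'ad' -> no
  Position 6: 'dd' -> no
  Position 7: 'dc' -> no
  Position 8: 'cd' -> MATCH
  Position 9: 'db' -> no
  Position 10: 'bd' -> no
  Position 11: 'dc' -> no
  Position 12: 'ca' -> no
Total matches: 1

1


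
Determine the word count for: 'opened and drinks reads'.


Counting words by splitting on spaces:
  Word 1: 'opened'
  Word 2: 'and'
  Word 3: 'drinks'
  Word 4: 'reads'
Total words: 4

4


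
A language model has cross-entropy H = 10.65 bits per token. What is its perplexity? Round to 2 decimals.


Perplexity formula: PP = 2^H
H = 10.65
PP = 2^10.65
Decompose: 2^10.65 = 2^10 * 2^0.65
2^10 = 1024, 2^0.65 ~ 1.5691682
PP ~ 1024 * 1.5691682 = 1606.8282368
Rounded to 2 decimals: 1606.83

1606.83


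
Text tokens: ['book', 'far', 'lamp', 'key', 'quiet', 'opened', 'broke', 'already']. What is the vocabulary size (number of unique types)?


Listing all tokens and tracking unique types:
  Token 1: 'book' -> NEW (unique so far: 1)
  Token 2: 'far' -> NEW (unique so far: 2)
  Token 3: 'lamp' -> NEW (unique so far: 3)
  Token 4: 'key' -> NEW (unique so far: 4)
  Token 5: 'quiet' -> NEW (unique so far: 5)
  Token 6: 'opened' -> NEW (unique so far: 6)
  Token 7: 'broke' -> NEW (unique so far: 7)
  Token 8: 'already' -> NEW (unique so far: 8)
Unique types: ('already', 'book', 'broke', 'far', 'key', 'lamp', 'opened', 'quiet')
Vocabulary size: 8

8


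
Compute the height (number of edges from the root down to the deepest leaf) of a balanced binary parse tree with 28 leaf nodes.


In a balanced binary tree with n leaves the deepest leaf is ceil(log2(n)) edges below the root.
log2(28) = 4.8074
ceil(4.8074) = 5
height (edges) = 5

5


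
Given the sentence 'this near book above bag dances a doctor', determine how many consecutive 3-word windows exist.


Word trigrams from [8] words:
  Trigram 1: (this near book)
  Trigram 2: (near book above)
  Trigram 3: (book above bag)
  Trigram 4: (above bag dances)
  Trigram 5: (bag dances a)
  Trigram 6: (dances a doctor)
Total word trigrams: 8 - 2 = 6

6


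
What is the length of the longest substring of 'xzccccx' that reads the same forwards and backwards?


Scanning 'xzccccx' for palindromic substrings.
Substring at positions 2-5: 'cccc'.
Check: reverse('cccc') = 'cccc' -> palindrome confirmed.
Neighbouring characters ('z' / 'x') break symmetry, so it cannot extend further.
No longer palindromic substring exists; longest length = 4

4


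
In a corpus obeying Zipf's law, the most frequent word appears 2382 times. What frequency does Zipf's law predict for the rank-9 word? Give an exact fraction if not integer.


Zipf's law: freq(rank) = f1 / rank
f1 = 2382, rank = 9
freq = 2382 / 9
GCD(2382, 9) = 3
Simplified: 794/3

794/3


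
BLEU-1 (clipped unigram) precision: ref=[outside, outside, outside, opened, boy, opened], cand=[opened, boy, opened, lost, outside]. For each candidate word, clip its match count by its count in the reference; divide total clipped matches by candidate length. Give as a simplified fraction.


Reference word counts: {'boy': 1, 'opened': 2, 'outside': 3}
Checking each candidate word (with clipping):
  'opened' -> in reference (ref count 2, used 1/2) -> match (matches: 1)
  'boy' -> in reference (ref count 1, used 1/1) -> match (matches: 2)
  'opened' -> in reference (ref count 2, used 2/2) -> match (matches: 3)
  'lost' -> not in reference -> no match (matches: 3)
  'outside' -> in reference (ref count 3, used 1/3) -> match (matches: 4)
Clipped matches: 4, Candidate length: 5
Precision = 4/5

4/5


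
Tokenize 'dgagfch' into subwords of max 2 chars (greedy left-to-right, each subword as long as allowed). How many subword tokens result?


'dgagfch' has 7 characters.
Chunking with max size 2:
  Chunk 1: 'dg' (positions 0-1)
  Chunk 2: 'ag' (positions 2-3)
  Chunk 3: 'fc' (positions 4-5)
  Chunk 4: 'h' (positions 6-6)
Total chunks: ceil(7 / 2) = 4

4


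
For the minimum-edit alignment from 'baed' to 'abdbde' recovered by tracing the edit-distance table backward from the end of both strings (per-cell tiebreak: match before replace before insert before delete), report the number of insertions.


Edit distance = 4. Backtracking from cell (4, 6) with preference match > replace > insert > delete,
then listing the resulting alignment 'baed' -> 'abdbde' left to right:
  Step 1: insert 'a' [insertion #1]
  Step 2: keep 'b'
  Step 3: replace a->d
  Step 4: replace e->b
  Step 5: keep 'd'
  Step 6: insert 'e' [insertion #2]
Total insertions: 2

2


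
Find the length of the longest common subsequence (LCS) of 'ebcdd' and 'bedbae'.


DP table for LCS of 'ebcdd' and 'bedbae':
       b  e  d  b  a  e
    0  0  0  0  0  0  0
  e 0  0  1  1  1  1  1
  b 0  1  1  1  2  2  2
  c 0  1  1  1  2  2  2
  d 0  1  1  2  2  2  2
  d 0  1  1  2  2  2  2
LCS: 'eb'
LCS length = 2

2


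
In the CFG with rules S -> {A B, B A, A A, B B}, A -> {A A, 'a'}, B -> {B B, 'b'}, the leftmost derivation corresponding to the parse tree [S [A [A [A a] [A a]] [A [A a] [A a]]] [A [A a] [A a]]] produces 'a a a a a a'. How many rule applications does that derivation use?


Every bracketed nonterminal node [X ...] in the tree is produced by exactly one rule application.
Reading the tree off as a leftmost derivation:
  Step 1: S  =>  A A   (applied S -> A A)
  Step 2: A A  =>  A A A   (applied A -> A A)
  Step 3: A A A  =>  A A A A   (applied A -> A A)
  Step 4: A A A A  =>  a A A A   (applied A -> a)
  Step 5: a A A A  =>  a a A A   (applied A -> a)
  Step 6: a a A A  =>  a a A A A   (applied A -> A A)
  Step 7: a a A A A  =>  a a a A A   (applied A -> a)
  Step 8: a a a A A  =>  a a a a A   (applied A -> a)
  Step 9: a a a a A  =>  a a a a A A   (applied A -> A A)
  Step 10: a a a a A A  =>  a a a a a A   (applied A -> a)
  Step 11: a a a a a A  =>  a a a a a a   (applied A -> a)
Final yield: a a a a a a
Total rewrite steps: 11

11


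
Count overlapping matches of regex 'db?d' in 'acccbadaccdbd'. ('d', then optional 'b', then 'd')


Pattern: db?d means 'd', then optional 'b', then 'd'.
Scanning 'acccbadaccdbd' position-by-position:
  Pos 0: window 'acc' -> no
  Pos 1: window 'ccc' -> no
  Pos 2: window 'ccb' -> no
  Pos 3: window 'cba' -> no
  Pos 4: window 'bad' -> no
  Pos 5: window 'ada' -> no
  Pos 6: window 'dac' -> no
  Pos 7: window 'acc' -> no
  Pos 8: window 'ccd' -> no
  Pos 9: window 'cdb' -> no
  Pos 10: window 'dbd' -> MATCH
  Pos 11: window 'bd' -> no
  Pos 12: window 'd' -> no
Total matches: 1

1


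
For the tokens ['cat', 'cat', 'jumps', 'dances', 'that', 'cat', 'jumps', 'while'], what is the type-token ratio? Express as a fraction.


Tokens: 8
Unique types: ('cat', 'dances', 'jumps', 'that', 'while') = 5
TTR = 5/8
Already in lowest terms.

5/8


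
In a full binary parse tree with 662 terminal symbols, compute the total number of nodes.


Leaf nodes (terminals): 662
Internal nodes = n - 1 = 662 - 1 = 661
Total = leaves + internal = 662 + 661 = 1323

1323


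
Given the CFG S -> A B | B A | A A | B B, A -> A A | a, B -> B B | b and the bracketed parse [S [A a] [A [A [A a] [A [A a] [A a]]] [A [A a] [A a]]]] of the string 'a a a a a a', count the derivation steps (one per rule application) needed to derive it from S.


Every bracketed nonterminal node [X ...] in the tree is produced by exactly one rule application.
Reading the tree off as a leftmost derivation:
  Step 1: S  =>  A A   (applied S -> A A)
  Step 2: A A  =>  a A   (applied A -> a)
  Step 3: a A  =>  a A A   (applied A -> A A)
  Step 4: a A A  =>  a A A A   (applied A -> A A)
  Step 5: a A A A  =>  a a A A   (applied A -> a)
  Step 6: a a A A  =>  a a A A A   (applied A -> A A)
  Step 7: a a A A A  =>  a a a A A   (applied A -> a)
  Step 8: a a a A A  =>  a a a a A   (applied A -> a)
  Step 9: a a a a A  =>  a a a a A A   (applied A -> A A)
  Step 10: a a a a A A  =>  a a a a a A   (applied A -> a)
  Step 11: a a a a a A  =>  a a a a a a   (applied A -> a)
Final yield: a a a a a a
Total rewrite steps: 11

11


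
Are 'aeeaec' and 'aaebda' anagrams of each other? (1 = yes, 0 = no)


Sort characters of 'aeeaec': 'aaceee'
Sort characters of 'aaebda': 'aaabde'
Sorted forms differ -> they are NOT anagrams
Result: 0

0


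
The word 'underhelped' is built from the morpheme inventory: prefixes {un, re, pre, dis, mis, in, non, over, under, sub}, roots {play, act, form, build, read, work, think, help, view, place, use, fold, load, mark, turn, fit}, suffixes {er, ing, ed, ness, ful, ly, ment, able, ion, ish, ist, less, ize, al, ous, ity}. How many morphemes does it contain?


Segmenting 'underhelped' against the inventory:
  'under' -> prefix (morpheme 1)
  'help' -> root (morpheme 2)
  'ed' -> suffix (morpheme 3)
Total morphemes: 3

3


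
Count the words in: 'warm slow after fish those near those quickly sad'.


Counting words by splitting on spaces:
  Word 1: 'warm'
  Word 2: 'slow'
  Word 3: 'after'
  Word 4: 'fish'
  Word 5: 'those'
  Word 6: 'near'
  Word 7: 'those'
  Word 8: 'quickly'
  Word 9: 'sad'
Total words: 9

9


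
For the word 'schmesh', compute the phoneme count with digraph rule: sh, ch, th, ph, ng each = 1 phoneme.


Parsing 'schmesh' greedily, digraphs first:
  's' -> consonant phoneme (phonemes so far: 1)
  'ch' -> digraph (1 consonant phoneme) (phonemes so far: 2)
  'm' -> consonant phoneme (phonemes so far: 3)
  'e' -> vowel phoneme (phonemes so far: 4)
  'sh' -> digraph (1 consonant phoneme) (phonemes so far: 5)
Total phonemes: 5

5


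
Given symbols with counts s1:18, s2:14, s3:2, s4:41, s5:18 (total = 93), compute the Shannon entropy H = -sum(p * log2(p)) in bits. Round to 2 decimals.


Computing entropy H = -sum(p_i * log2(p_i)):
  s1: p = 18/93 = 0.1935, -p*log2(p) = 0.4586
  s2: p = 14/93 = 0.1505, -p*log2(p) = 0.4112
  s3: p = 2/93 = 0.0215, -p*log2(p) = 0.1191
  s4: p = 41/93 = 0.4409, -p*log2(p) = 0.5209
  s5: p = 18/93 = 0.1935, -p*log2(p) = 0.4586
H = sum of terms = 1.9684
Rounded to 2 decimals: 1.97

1.97


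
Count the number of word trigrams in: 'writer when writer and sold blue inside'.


Word trigrams from [7] words:
  Trigram 1: (writer when writer)
  Trigram 2: (when writer and)
  Trigram 3: (writer and sold)
  Trigram 4: (and sold blue)
  Trigram 5: (sold blue inside)
Total word trigrams: 7 - 2 = 5

5


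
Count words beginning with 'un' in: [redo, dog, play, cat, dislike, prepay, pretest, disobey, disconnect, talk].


Checking each word for prefix 'un':
  'redo' -> no (count: 0)
  'dog' -> no (count: 0)
  'play' -> no (count: 0)
  'cat' -> no (count: 0)
  'dislike' -> no (count: 0)
  'prepay' -> no (count: 0)
  'pretest' -> no (count: 0)
  'disobey' -> no (count: 0)
  'disconnect' -> no (count: 0)
  'talk' -> no (count: 0)
Total with prefix 'un': 0

0


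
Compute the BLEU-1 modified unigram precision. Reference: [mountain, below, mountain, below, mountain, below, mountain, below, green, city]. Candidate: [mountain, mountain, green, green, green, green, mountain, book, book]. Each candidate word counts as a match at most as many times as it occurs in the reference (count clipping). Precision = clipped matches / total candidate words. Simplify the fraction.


Reference word counts: {'below': 4, 'city': 1, 'green': 1, 'mountain': 4}
Checking each candidate word (with clipping):
  'mountain' -> in reference (ref count 4, used 1/4) -> match (matches: 1)
  'mountain' -> in reference (ref count 4, used 2/4) -> match (matches: 2)
  'green' -> in reference (ref count 1, used 1/1) -> match (matches: 3)
  'green' -> ref count 1 already used up (1/1) -> clipped, no match (matches: 3)
  'green' -> ref count 1 already used up (1/1) -> clipped, no match (matches: 3)
  'green' -> ref count 1 already used up (1/1) -> clipped, no match (matches: 3)
  'mountain' -> in reference (ref count 4, used 3/4) -> match (matches: 4)
  'book' -> not in reference -> no match (matches: 4)
  'book' -> not in reference -> no match (matches: 4)
Clipped matches: 4, Candidate length: 9
Precision = 4/9

4/9


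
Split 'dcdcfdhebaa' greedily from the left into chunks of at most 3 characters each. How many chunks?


'dcdcfdhebaa' has 11 characters.
Chunking with max size 3:
  Chunk 1: 'dcd' (positions 0-2)
  Chunk 2: 'cfd' (positions 3-5)
  Chunk 3: 'heb' (positions 6-8)
  Chunk 4: 'aa' (positions 9-10)
Total chunks: ceil(11 / 3) = 4

4


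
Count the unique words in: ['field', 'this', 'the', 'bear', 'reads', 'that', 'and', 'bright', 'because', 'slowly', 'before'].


Listing all tokens and tracking unique types:
  Token 1: 'field' -> NEW (unique so far: 1)
  Token 2: 'this' -> NEW (unique so far: 2)
  Token 3: 'the' -> NEW (unique so far: 3)
  Token 4: 'bear' -> NEW (unique so far: 4)
  Token 5: 'reads' -> NEW (unique so far: 5)
  Token 6: 'that' -> NEW (unique so far: 6)
  Token 7: 'and' -> NEW (unique so far: 7)
  Token 8: 'bright' -> NEW (unique so far: 8)
  Token 9: 'because' -> NEW (unique so far: 9)
  Token 10: 'slowly' -> NEW (unique so far: 10)
  Token 11: 'before' -> NEW (unique so far: 11)
Unique types: ('and', 'bear', 'because', 'before', 'bright', 'field', 'reads', 'slowly', 'that', 'the', 'this')
Vocabulary size: 11

11


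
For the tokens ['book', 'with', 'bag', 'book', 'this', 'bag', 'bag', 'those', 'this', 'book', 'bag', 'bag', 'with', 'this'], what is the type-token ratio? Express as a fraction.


Tokens: 14
Unique types: ('bag', 'book', 'this', 'those', 'with') = 5
TTR = 5/14
Already in lowest terms.

5/14


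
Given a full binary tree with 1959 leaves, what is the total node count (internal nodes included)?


Leaf nodes (terminals): 1959
Internal nodes = n - 1 = 1959 - 1 = 1958
Total = leaves + internal = 1959 + 1958 = 3917

3917


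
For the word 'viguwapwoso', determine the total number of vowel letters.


Scanning each character of 'viguwapwoso':
  Position 1: 'v' -> consonant (running count: 0)
  Position 2: 'i' -> vowel (running count: 1)
  Position 3: 'g' -> consonant (running count: 1)
  Position 4: 'u' -> vowel (running count: 2)
  Position 5: 'w' -> consonant (running count: 2)
  Position 6: 'a' -> vowel (running count: 3)
  Position 7: 'p' -> consonant (running count: 3)
  Position 8: 'w' -> consonant (running count: 3)
  Position 9: 'o' -> vowel (running count: 4)
  Position 10: 's' -> consonant (running count: 4)
  Position 11: 'o' -> vowel (running count: 5)
Total vowels: 5

5


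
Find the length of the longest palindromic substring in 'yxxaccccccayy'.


Scanning 'yxxaccccccayy' for palindromic substrings.
Substring at positions 3-10: 'acccccca'.
Check: reverse('acccccca') = 'acccccca' -> palindrome confirmed.
Neighbouring characters ('x' / 'y') break symmetry, so it cannot extend further.
No longer palindromic substring exists; longest length = 8

8


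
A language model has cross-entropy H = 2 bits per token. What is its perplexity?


Perplexity formula: PP = 2^H
H = 2
PP = 2^2
Steps: 2^1 = 2, 2^2 = 4
PP = 4

4


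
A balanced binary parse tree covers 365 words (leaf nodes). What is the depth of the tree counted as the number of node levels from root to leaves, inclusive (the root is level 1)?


In a balanced binary tree with n leaves the deepest leaf is ceil(log2(n)) edges below the root,
so counting node levels inclusive of root and leaves gives ceil(log2(n)) + 1 levels.
log2(365) = 8.5118
ceil(8.5118) = 9
levels = 9 + 1 = 10

10


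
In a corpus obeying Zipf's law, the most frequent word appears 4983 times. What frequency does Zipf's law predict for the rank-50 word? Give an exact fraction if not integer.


Zipf's law: freq(rank) = f1 / rank
f1 = 4983, rank = 50
freq = 4983 / 50
GCD(4983, 50) = 1
Simplified: 4983/50

4983/50


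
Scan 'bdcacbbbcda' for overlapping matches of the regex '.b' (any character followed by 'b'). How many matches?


Pattern: .b means any character followed by 'b'.
Scanning 'bdcacbbbcda' position-by-position:
  Pos 0: window 'bd' -> no
  Pos 1: window 'dc' -> no
  Pos 2: window 'ca' -> no
  Pos 3: window 'ac' -> no
  Pos 4: window 'cb' -> MATCH
  Pos 5: window 'bb' -> MATCH
  Pos 6: window 'bb' -> MATCH
  Pos 7: window 'bc' -> no
  Pos 8: window 'cd' -> no
  Pos 9: window 'da' -> no
  Pos 10: window 'a' -> no
Total matches: 3

3


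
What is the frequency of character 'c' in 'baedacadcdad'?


Scanning 'baedacadcdad' for 'c':
  Position 5: 'c' -> MATCH (count: 1)
  Position 8: 'c' -> MATCH (count: 2)
Total occurrences of 'c': 2

2


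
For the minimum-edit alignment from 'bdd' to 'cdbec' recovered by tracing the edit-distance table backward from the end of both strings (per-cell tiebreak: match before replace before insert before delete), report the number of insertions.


Edit distance = 4. Backtracking from cell (3, 5) with preference match > replace > insert > delete,
then listing the resulting alignment 'bdd' -> 'cdbec' left to right:
  Step 1: insert 'c' [insertion #1]
  Step 2: insert 'd' [insertion #2]
  Step 3: keep 'b'
  Step 4: replace d->e
  Step 5: replace d->c
Total insertions: 2

2


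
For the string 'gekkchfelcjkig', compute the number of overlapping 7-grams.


String 'gekkchfelcjkig' has length L = 14.
Number of overlapping n-grams = L - n + 1
Substituting: 14 - 7 + 1 = 8

8


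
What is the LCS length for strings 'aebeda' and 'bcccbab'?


DP table for LCS of 'aebeda' and 'bcccbab':
       b  c  c  c  b  a  b
    0  0  0  0  0  0  0  0
  a 0  0  0  0  0  0  1  1
  e 0  0  0  0  0  0  1  1
  b 0  1  1  1  1  1  1  2
  e 0  1  1  1  1  1  1  2
  d 0  1  1  1  1  1  1  2
  a 0  1  1  1  1  1  2  2
LCS: 'ab'
LCS length = 2

2


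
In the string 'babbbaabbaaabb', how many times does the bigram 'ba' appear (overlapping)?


Scanning 'babbbaabbaaabb' for bigram 'ba':
  Position 0: 'ba' -> MATCH
  Position 1: 'ab' -> no
  Position 2: 'bb' -> no
  Position 3: 'bb' -> no
  Position 4: 'ba' -> MATCH
  Position 5: 'aa' -> no
  Position 6: 'ab' -> no
  Position 7: 'bb' -> no
  Position 8: 'ba' -> MATCH
  Position 9: 'aa' -> no
  Position 10: 'aa' -> no
  Position 11: 'ab' -> no
  Position 12: 'bb' -> no
Total matches: 3

3


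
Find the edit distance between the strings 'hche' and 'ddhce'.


Building DP table for s1='hche' (len 4) and s2='ddhce' (len 5):
       d  d  h  c  e
    0  1  2  3  4  5
  h 1  1  2  2  3  4
  c 2  2  2  3  2  3
  h 3  3  3  2  3  3
  e 4  4  4  3  3  3
Edit distance = dp[4][5] = 3

3


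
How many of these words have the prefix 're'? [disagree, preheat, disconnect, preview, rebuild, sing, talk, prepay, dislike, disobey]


Checking each word for prefix 're':
  'disagree' -> no (count: 0)
  'preheat' -> no (count: 0)
  'disconnect' -> no (count: 0)
  'preview' -> no (count: 0)
  'rebuild' -> YES, starts with 're' (count: 1)
  'sing' -> no (count: 1)
  'talk' -> no (count: 1)
  'prepay' -> no (count: 1)
  'dislike' -> no (count: 1)
  'disobey' -> no (count: 1)
Total with prefix 're': 1

1


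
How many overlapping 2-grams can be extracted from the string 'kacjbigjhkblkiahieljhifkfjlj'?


String 'kacjbigjhkblkiahieljhifkfjlj' has length L = 28.
Number of overlapping n-grams = L - n + 1
Substituting: 28 - 2 + 1 = 27

27


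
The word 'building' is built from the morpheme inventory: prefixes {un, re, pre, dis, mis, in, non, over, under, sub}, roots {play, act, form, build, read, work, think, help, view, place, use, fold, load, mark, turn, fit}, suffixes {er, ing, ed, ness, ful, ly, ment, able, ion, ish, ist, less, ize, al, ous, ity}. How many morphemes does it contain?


Segmenting 'building' against the inventory:
  'build' -> root (morpheme 1)
  'ing' -> suffix (morpheme 2)
Total morphemes: 2

2


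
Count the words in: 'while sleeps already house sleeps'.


Counting words by splitting on spaces:
  Word 1: 'while'
  Word 2: 'sleeps'
  Word 3: 'already'
  Word 4: 'house'
  Word 5: 'sleeps'
Total words: 5

5


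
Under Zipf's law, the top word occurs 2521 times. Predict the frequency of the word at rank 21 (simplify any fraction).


Zipf's law: freq(rank) = f1 / rank
f1 = 2521, rank = 21
freq = 2521 / 21
GCD(2521, 21) = 1
Simplified: 2521/21

2521/21


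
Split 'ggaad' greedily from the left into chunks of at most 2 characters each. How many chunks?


'ggaad' has 5 characters.
Chunking with max size 2:
  Chunk 1: 'gg' (positions 0-1)
  Chunk 2: 'aa' (positions 2-3)
  Chunk 3: 'd' (positions 4-4)
Total chunks: ceil(5 / 2) = 3

3


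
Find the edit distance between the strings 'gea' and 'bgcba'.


Building DP table for s1='gea' (len 3) and s2='bgcba' (len 5):
       b  g  c  b  a
    0  1  2  3  4  5
  g 1  1  1  2  3  4
  e 2  2  2  2  3  4
  a 3  3  3  3  3  3
Edit distance = dp[3][5] = 3

3


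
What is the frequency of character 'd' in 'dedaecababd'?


Scanning 'dedaecababd' for 'd':
  Position 0: 'd' -> MATCH (count: 1)
  Position 2: 'd' -> MATCH (count: 2)
  Position 10: 'd' -> MATCH (count: 3)
Total occurrences of 'd': 3

3


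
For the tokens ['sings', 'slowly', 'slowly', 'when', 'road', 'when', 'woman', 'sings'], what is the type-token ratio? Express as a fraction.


Tokens: 8
Unique types: ('road', 'sings', 'slowly', 'when', 'woman') = 5
TTR = 5/8
Already in lowest terms.

5/8


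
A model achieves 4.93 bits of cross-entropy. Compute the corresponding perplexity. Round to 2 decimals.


Perplexity formula: PP = 2^H
H = 4.93
PP = 2^4.93
Decompose: 2^4.93 = 2^4 * 2^0.93
2^4 = 16, 2^0.93 ~ 1.9052760
PP ~ 16 * 1.9052760 = 30.4844160
Rounded to 2 decimals: 30.48

30.48


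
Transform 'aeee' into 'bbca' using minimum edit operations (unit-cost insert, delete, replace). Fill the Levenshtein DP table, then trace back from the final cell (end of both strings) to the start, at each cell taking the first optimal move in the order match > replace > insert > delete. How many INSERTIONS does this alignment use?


Edit distance = 4. Backtracking from cell (4, 4) with preference match > replace > insert > delete,
then listing the resulting alignment 'aeee' -> 'bbca' left to right:
  Step 1: replace a->b
  Step 2: replace e->b
  Step 3: replace e->c
  Step 4: replace e->a
Total insertions: 0

0


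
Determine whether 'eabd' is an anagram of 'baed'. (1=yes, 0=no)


Sort characters of 'eabd': 'abde'
Sort characters of 'baed': 'abde'
Sorted forms match -> they ARE anagrams
Result: 1

1


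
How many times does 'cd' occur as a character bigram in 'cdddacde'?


Scanning 'cdddacde' for bigram 'cd':
  Position 0: 'cd' -> MATCH
  Position 1: 'dd' -> no
  Position 2: 'dd' -> no
  Position 3: 'da' -> no
  Position 4: 'ac' -> no
  Position 5: 'cd' -> MATCH
  Position 6: 'de' -> no
Total matches: 2

2


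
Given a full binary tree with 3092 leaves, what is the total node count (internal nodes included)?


Leaf nodes (terminals): 3092
Internal nodes = n - 1 = 3092 - 1 = 3091
Total = leaves + internal = 3092 + 3091 = 6183

6183


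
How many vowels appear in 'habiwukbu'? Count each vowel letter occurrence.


Scanning each character of 'habiwukbu':
  Position 1: 'h' -> consonant (running count: 0)
  Position 2: 'a' -> vowel (running count: 1)
  Position 3: 'b' -> consonant (running count: 1)
  Position 4: 'i' -> vowel (running count: 2)
  Position 5: 'w' -> consonant (running count: 2)
  Position 6: 'u' -> vowel (running count: 3)
  Position 7: 'k' -> consonant (running count: 3)
  Position 8: 'b' -> consonant (running count: 3)
  Position 9: 'u' -> vowel (running count: 4)
Total vowels: 4

4


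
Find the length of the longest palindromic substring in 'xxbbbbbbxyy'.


Scanning 'xxbbbbbbxyy' for palindromic substrings.
Substring at positions 1-8: 'xbbbbbbx'.
Check: reverse('xbbbbbbx') = 'xbbbbbbx' -> palindrome confirmed.
Neighbouring characters ('x' / 'y') break symmetry, so it cannot extend further.
No longer palindromic substring exists; longest length = 8

8


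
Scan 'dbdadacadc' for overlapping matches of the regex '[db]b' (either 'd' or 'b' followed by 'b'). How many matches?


Pattern: [db]b means either 'd' or 'b' followed by 'b'.
Scanning 'dbdadacadc' position-by-position:
  Pos 0: window 'db' -> MATCH
  Pos 1: window 'bd' -> no
  Pos 2: window 'da' -> no
  Pos 3: window 'ad' -> no
  Pos 4: window 'da' -> no
  Pos 5: window 'ac' -> no
  Pos 6: window 'ca' -> no
  Pos 7: window 'ad' -> no
  Pos 8: window 'dc' -> no
  Pos 9: window 'c' -> no
Total matches: 1

1


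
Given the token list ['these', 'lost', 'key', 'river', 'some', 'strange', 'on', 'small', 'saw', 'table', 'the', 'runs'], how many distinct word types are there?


Listing all tokens and tracking unique types:
  Token 1: 'these' -> NEW (unique so far: 1)
  Token 2: 'lost' -> NEW (unique so far: 2)
  Token 3: 'key' -> NEW (unique so far: 3)
  Token 4: 'river' -> NEW (unique so far: 4)
  Token 5: 'some' -> NEW (unique so far: 5)
  Token 6: 'strange' -> NEW (unique so far: 6)
  Token 7: 'on' -> NEW (unique so far: 7)
  Token 8: 'small' -> NEW (unique so far: 8)
  Token 9: 'saw' -> NEW (unique so far: 9)
  Token 10: 'table' -> NEW (unique so far: 10)
  Token 11: 'the' -> NEW (unique so far: 11)
  Token 12: 'runs' -> NEW (unique so far: 12)
Unique types: ('key', 'lost', 'on', 'river', 'runs', 'saw', 'small', 'some', 'strange', 'table', 'the', 'these')
Vocabulary size: 12

12


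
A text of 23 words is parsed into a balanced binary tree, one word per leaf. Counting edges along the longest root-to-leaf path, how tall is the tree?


In a balanced binary tree with n leaves the deepest leaf is ceil(log2(n)) edges below the root.
log2(23) = 4.5236
ceil(4.5236) = 5
height (edges) = 5

5


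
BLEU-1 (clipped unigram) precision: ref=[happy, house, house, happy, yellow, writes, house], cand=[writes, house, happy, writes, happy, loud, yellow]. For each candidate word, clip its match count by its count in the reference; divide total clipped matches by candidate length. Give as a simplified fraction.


Reference word counts: {'happy': 2, 'house': 3, 'writes': 1, 'yellow': 1}
Checking each candidate word (with clipping):
  'writes' -> in reference (ref count 1, used 1/1) -> match (matches: 1)
  'house' -> in reference (ref count 3, used 1/3) -> match (matches: 2)
  'happy' -> in reference (ref count 2, used 1/2) -> match (matches: 3)
  'writes' -> ref count 1 already used up (1/1) -> clipped, no match (matches: 3)
  'happy' -> in reference (ref count 2, used 2/2) -> match (matches: 4)
  'loud' -> not in reference -> no match (matches: 4)
  'yellow' -> in reference (ref count 1, used 1/1) -> match (matches: 5)
Clipped matches: 5, Candidate length: 7
Precision = 5/7

5/7


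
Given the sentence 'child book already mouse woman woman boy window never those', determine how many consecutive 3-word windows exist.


Word trigrams from [10] words:
  Trigram 1: (child book already)
  Trigram 2: (book already mouse)
  Trigram 3: (already mouse woman)
  Trigram 4: (mouse woman woman)
  Trigram 5: (woman woman boy)
  Trigram 6: (woman boy window)
  Trigram 7: (boy window never)
  Trigram 8: (window never those)
Total word trigrams: 10 - 2 = 8

8


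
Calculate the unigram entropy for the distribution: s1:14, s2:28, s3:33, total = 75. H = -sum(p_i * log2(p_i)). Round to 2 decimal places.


Computing entropy H = -sum(p_i * log2(p_i)):
  s1: p = 14/75 = 0.1867, -p*log2(p) = 0.4520
  s2: p = 28/75 = 0.3733, -p*log2(p) = 0.5307
  s3: p = 33/75 = 0.4400, -p*log2(p) = 0.5211
H = sum of terms = 1.5038
Rounded to 2 decimals: 1.50

1.50


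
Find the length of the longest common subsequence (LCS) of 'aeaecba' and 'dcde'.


DP table for LCS of 'aeaecba' and 'dcde':
       d  c  d  e
    0  0  0  0  0
  a 0  0  0  0  0
  e 0  0  0  0  1
  a 0  0  0  0  1
  e 0  0  0  0  1
  c 0  0  1  1  1
  b 0  0  1  1  1
  a 0  0  1  1  1
LCS: 'e'
LCS length = 1

1


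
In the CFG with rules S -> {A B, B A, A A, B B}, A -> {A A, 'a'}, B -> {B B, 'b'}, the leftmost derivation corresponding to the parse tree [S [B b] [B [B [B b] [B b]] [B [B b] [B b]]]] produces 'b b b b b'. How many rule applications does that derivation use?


Every bracketed nonterminal node [X ...] in the tree is produced by exactly one rule application.
Reading the tree off as a leftmost derivation:
  Step 1: S  =>  B B   (applied S -> B B)
  Step 2: B B  =>  b B   (applied B -> b)
  Step 3: b B  =>  b B B   (applied B -> B B)
  Step 4: b B B  =>  b B B B   (applied B -> B B)
  Step 5: b B B B  =>  b b B B   (applied B -> b)
  Step 6: b b B B  =>  b b b B   (applied B -> b)
  Step 7: b b b B  =>  b b b B B   (applied B -> B B)
  Step 8: b b b B B  =>  b b b b B   (applied B -> b)
  Step 9: b b b b B  =>  b b b b b   (applied B -> b)
Final yield: b b b b b
Total rewrite steps: 9

9


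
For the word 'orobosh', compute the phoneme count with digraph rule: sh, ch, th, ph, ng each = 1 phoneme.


Parsing 'orobosh' greedily, digraphs first:
  'o' -> vowel phoneme (phonemes so far: 1)
  'r' -> consonant phoneme (phonemes so far: 2)
  'o' -> vowel phoneme (phonemes so far: 3)
  'b' -> consonant phoneme (phonemes so far: 4)
  'o' -> vowel phoneme (phonemes so far: 5)
  'sh' -> digraph (1 consonant phoneme) (phonemes so far: 6)
Total phonemes: 6

6


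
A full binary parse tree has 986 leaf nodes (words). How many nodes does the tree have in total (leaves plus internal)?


Leaf nodes (terminals): 986
Internal nodes = n - 1 = 986 - 1 = 985
Total = leaves + internal = 986 + 985 = 1971

1971


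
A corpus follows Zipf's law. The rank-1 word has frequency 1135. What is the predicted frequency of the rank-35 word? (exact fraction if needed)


Zipf's law: freq(rank) = f1 / rank
f1 = 1135, rank = 35
freq = 1135 / 35
GCD(1135, 35) = 5
Simplified: 227/7

227/7


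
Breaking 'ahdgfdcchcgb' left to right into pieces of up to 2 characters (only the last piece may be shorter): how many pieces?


'ahdgfdcchcgb' has 12 characters.
Chunking with max size 2:
  Chunk 1: 'ah' (positions 0-1)
  Chunk 2: 'dg' (positions 2-3)
  Chunk 3: 'fd' (positions 4-5)
  Chunk 4: 'cc' (positions 6-7)
  Chunk 5: 'hc' (positions 8-9)
  Chunk 6: 'gb' (positions 10-11)
Total chunks: ceil(12 / 2) = 6

6


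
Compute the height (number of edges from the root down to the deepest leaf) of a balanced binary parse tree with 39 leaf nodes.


In a balanced binary tree with n leaves the deepest leaf is ceil(log2(n)) edges below the root.
log2(39) = 5.2854
ceil(5.2854) = 6
height (edges) = 6

6


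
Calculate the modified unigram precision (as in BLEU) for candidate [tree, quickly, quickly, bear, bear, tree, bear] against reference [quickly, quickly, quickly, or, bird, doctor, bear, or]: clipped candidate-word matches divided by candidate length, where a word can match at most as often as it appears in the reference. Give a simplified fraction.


Reference word counts: {'bear': 1, 'bird': 1, 'doctor': 1, 'or': 2, 'quickly': 3}
Checking each candidate word (with clipping):
  'tree' -> not in reference -> no match (matches: 0)
  'quickly' -> in reference (ref count 3, used 1/3) -> match (matches: 1)
  'quickly' -> in reference (ref count 3, used 2/3) -> match (matches: 2)
  'bear' -> in reference (ref count 1, used 1/1) -> match (matches: 3)
  'bear' -> ref count 1 already used up (1/1) -> clipped, no match (matches: 3)
  'tree' -> not in reference -> no match (matches: 3)
  'bear' -> ref count 1 already used up (1/1) -> clipped, no match (matches: 3)
Clipped matches: 3, Candidate length: 7
Precision = 3/7

3/7


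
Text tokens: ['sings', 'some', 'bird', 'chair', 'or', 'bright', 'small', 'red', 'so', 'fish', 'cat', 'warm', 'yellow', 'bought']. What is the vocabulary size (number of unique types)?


Listing all tokens and tracking unique types:
  Token 1: 'sings' -> NEW (unique so far: 1)
  Token 2: 'some' -> NEW (unique so far: 2)
  Token 3: 'bird' -> NEW (unique so far: 3)
  Token 4: 'chair' -> NEW (unique so far: 4)
  Token 5: 'or' -> NEW (unique so far: 5)
  Token 6: 'bright' -> NEW (unique so far: 6)
  Token 7: 'small' -> NEW (unique so far: 7)
  Token 8: 'red' -> NEW (unique so far: 8)
  Token 9: 'so' -> NEW (unique so far: 9)
  Token 10: 'fish' -> NEW (unique so far: 10)
  Token 11: 'cat' -> NEW (unique so far: 11)
  Token 12: 'warm' -> NEW (unique so far: 12)
  Token 13: 'yellow' -> NEW (unique so far: 13)
  Token 14: 'bought' -> NEW (unique so far: 14)
Unique types: ('bird', 'bought', 'bright', 'cat', 'chair', 'fish', 'or', 'red', 'sings', 'small', 'so', 'some', 'warm', 'yellow')
Vocabulary size: 14

14


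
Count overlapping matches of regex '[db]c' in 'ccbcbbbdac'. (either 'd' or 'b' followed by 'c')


Pattern: [db]c means either 'd' or 'b' followed by 'c'.
Scanning 'ccbcbbbdac' position-by-position:
  Pos 0: window 'cc' -> no
  Pos 1: window 'cb' -> no
  Pos 2: window 'bc' -> MATCH
  Pos 3: window 'cb' -> no
  Pos 4: window 'bb' -> no
  Pos 5: window 'bb' -> no
  Pos 6: window 'bd' -> no
  Pos 7: window 'da' -> no
  Pos 8: window 'ac' -> no
  Pos 9: window 'c' -> no
Total matches: 1

1


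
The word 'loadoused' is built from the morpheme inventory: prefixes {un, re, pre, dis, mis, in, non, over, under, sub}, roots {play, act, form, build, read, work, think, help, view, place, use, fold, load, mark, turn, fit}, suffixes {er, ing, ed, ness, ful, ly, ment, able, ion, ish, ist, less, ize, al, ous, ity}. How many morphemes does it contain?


Segmenting 'loadoused' against the inventory:
  'load' -> root (morpheme 1)
  'ous' -> suffix (morpheme 2)
  'ed' -> suffix (morpheme 3)
Total morphemes: 3

3


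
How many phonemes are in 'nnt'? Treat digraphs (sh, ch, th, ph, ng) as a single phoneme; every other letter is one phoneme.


Parsing 'nnt' greedily, digraphs first:
  'n' -> consonant phoneme (phonemes so far: 1)
  'n' -> consonant phoneme (phonemes so far: 2)
  't' -> consonant phoneme (phonemes so far: 3)
Total phonemes: 3

3


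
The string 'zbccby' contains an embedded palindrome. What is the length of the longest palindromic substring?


Scanning 'zbccby' for palindromic substrings.
Substring at positions 1-4: 'bccb'.
Check: reverse('bccb') = 'bccb' -> palindrome confirmed.
Neighbouring characters ('z' / 'y') break symmetry, so it cannot extend further.
No longer palindromic substring exists; longest length = 4

4


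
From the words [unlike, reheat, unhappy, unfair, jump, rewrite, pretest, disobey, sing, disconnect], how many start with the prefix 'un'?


Checking each word for prefix 'un':
  'unlike' -> YES, starts with 'un' (count: 1)
  'reheat' -> no (count: 1)
  'unhappy' -> YES, starts with 'un' (count: 2)
  'unfair' -> YES, starts with 'un' (count: 3)
  'jump' -> no (count: 3)
  'rewrite' -> no (count: 3)
  'pretest' -> no (count: 3)
  'disobey' -> no (count: 3)
  'sing' -> no (count: 3)
  'disconnect' -> no (count: 3)
Total with prefix 'un': 3

3


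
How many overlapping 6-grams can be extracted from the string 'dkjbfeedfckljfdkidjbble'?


String 'dkjbfeedfckljfdkidjbble' has length L = 23.
Number of overlapping n-grams = L - n + 1
Substituting: 23 - 6 + 1 = 18

18


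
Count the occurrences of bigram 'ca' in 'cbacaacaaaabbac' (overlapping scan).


Scanning 'cbacaacaaaabbac' for bigram 'ca':
  Position 0: 'cb' -> no
  Position 1: 'ba' -> no
  Position 2: 'ac' -> no
  Position 3: 'ca' -> MATCH
  Position 4: 'aa' -> no
  Position 5: 'ac' -> no
  Position 6: 'ca' -> MATCH
  Position 7: 'aa' -> no
  Position 8: 'aa' -> no
  Position 9: 'aa' -> no
  Position 10: 'ab' -> no
  Position 11: 'bb' -> no
  Position 12: 'ba' -> no
  Position 13: 'ac' -> no
Total matches: 2

2


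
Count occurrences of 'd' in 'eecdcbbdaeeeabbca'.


Scanning 'eecdcbbdaeeeabbca' for 'd':
  Position 3: 'd' -> MATCH (count: 1)
  Position 7: 'd' -> MATCH (count: 2)
Total occurrences of 'd': 2

2


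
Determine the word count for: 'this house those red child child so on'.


Counting words by splitting on spaces:
  Word 1: 'this'
  Word 2: 'house'
  Word 3: 'those'
  Word 4: 'red'
  Word 5: 'child'
  Word 6: 'child'
  Word 7: 'so'
  Word 8: 'on'
Total words: 8

8


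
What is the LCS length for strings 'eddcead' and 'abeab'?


DP table for LCS of 'eddcead' and 'abeab':
       a  b  e  a  b
    0  0  0  0  0  0
  e 0  0  0  1  1  1
  d 0  0  0  1  1  1
  d 0  0  0  1  1  1
  c 0  0  0  1  1  1
  e 0  0  0  1  1  1
  a 0  1  1  1  2  2
  d 0  1  1  1  2  2
LCS: 'ea'
LCS length = 2

2
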